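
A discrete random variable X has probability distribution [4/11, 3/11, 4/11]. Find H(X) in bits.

H(X) = -Σ p(x) log₂ p(x)
  -4/11 × log₂(4/11) = 0.5307
  -3/11 × log₂(3/11) = 0.5112
  -4/11 × log₂(4/11) = 0.5307
H(X) = 1.5726 bits


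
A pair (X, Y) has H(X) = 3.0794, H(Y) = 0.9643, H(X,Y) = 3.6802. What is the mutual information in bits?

I(X;Y) = H(X) + H(Y) - H(X,Y)
I(X;Y) = 3.0794 + 0.9643 - 3.6802 = 0.3635 bits


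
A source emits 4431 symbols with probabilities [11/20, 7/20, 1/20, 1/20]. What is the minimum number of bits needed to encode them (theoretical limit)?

Entropy H = 1.4367 bits/symbol
Minimum bits = H × n = 1.4367 × 4431
= 6365.87 bits


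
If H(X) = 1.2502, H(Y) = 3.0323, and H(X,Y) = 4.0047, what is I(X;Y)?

I(X;Y) = H(X) + H(Y) - H(X,Y)
I(X;Y) = 1.2502 + 3.0323 - 4.0047 = 0.2778 bits


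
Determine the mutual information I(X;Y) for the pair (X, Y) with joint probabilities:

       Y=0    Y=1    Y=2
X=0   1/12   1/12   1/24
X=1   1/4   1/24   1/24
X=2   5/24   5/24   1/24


H(X) = 1.5157, H(Y) = 1.3824, H(X,Y) = 2.8046
I(X;Y) = H(X) + H(Y) - H(X,Y) = 0.0935 bits


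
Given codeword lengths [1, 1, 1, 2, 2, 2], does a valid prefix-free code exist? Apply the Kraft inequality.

Kraft inequality: Σ 2^(-l_i) ≤ 1 for prefix-free code
Calculating: 2^(-1) + 2^(-1) + 2^(-1) + 2^(-2) + 2^(-2) + 2^(-2)
= 0.5 + 0.5 + 0.5 + 0.25 + 0.25 + 0.25
= 2.2500
Since 2.2500 > 1, prefix-free code does not exist


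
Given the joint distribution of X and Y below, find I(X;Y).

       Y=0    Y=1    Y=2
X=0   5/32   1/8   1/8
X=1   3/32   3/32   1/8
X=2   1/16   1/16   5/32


H(X) = 1.5671, H(Y) = 1.5671, H(X,Y) = 3.1022
I(X;Y) = H(X) + H(Y) - H(X,Y) = 0.0319 bits


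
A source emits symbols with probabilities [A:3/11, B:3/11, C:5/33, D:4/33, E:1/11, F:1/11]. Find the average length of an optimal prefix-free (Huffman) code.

Huffman tree construction:
Combine smallest probabilities repeatedly
Resulting codes:
  A: 01 (length 2)
  B: 10 (length 2)
  C: 111 (length 3)
  D: 110 (length 3)
  E: 000 (length 3)
  F: 001 (length 3)
Average length = Σ p(s) × length(s) = 2.4545 bits


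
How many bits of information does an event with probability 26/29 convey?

Information content I(x) = -log₂(p(x))
I = -log₂(26/29) = -log₂(0.8966)
I = 0.1575 bits


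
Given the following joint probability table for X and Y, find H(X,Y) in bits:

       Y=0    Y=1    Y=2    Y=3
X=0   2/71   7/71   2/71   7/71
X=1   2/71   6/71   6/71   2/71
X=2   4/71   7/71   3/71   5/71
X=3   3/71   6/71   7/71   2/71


H(X,Y) = -Σ p(x,y) log₂ p(x,y)
  p(0,0)=2/71: -0.0282 × log₂(0.0282) = 0.1451
  p(0,1)=7/71: -0.0986 × log₂(0.0986) = 0.3295
  p(0,2)=2/71: -0.0282 × log₂(0.0282) = 0.1451
  p(0,3)=7/71: -0.0986 × log₂(0.0986) = 0.3295
  p(1,0)=2/71: -0.0282 × log₂(0.0282) = 0.1451
  p(1,1)=6/71: -0.0845 × log₂(0.0845) = 0.3012
  p(1,2)=6/71: -0.0845 × log₂(0.0845) = 0.3012
  p(1,3)=2/71: -0.0282 × log₂(0.0282) = 0.1451
  p(2,0)=4/71: -0.0563 × log₂(0.0563) = 0.2338
  p(2,1)=7/71: -0.0986 × log₂(0.0986) = 0.3295
  p(2,2)=3/71: -0.0423 × log₂(0.0423) = 0.1929
  p(2,3)=5/71: -0.0704 × log₂(0.0704) = 0.2696
  p(3,0)=3/71: -0.0423 × log₂(0.0423) = 0.1929
  p(3,1)=6/71: -0.0845 × log₂(0.0845) = 0.3012
  p(3,2)=7/71: -0.0986 × log₂(0.0986) = 0.3295
  p(3,3)=2/71: -0.0282 × log₂(0.0282) = 0.1451
H(X,Y) = 3.8363 bits


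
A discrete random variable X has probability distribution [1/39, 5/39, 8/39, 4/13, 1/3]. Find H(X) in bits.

H(X) = -Σ p(x) log₂ p(x)
  -1/39 × log₂(1/39) = 0.1355
  -5/39 × log₂(5/39) = 0.3799
  -8/39 × log₂(8/39) = 0.4688
  -4/13 × log₂(4/13) = 0.5232
  -1/3 × log₂(1/3) = 0.5283
H(X) = 2.0358 bits


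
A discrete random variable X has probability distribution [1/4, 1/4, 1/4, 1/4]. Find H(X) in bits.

H(X) = -Σ p(x) log₂ p(x)
  -1/4 × log₂(1/4) = 0.5000
  -1/4 × log₂(1/4) = 0.5000
  -1/4 × log₂(1/4) = 0.5000
  -1/4 × log₂(1/4) = 0.5000
H(X) = 2.0000 bits


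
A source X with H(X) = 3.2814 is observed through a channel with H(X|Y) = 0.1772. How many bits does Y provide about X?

I(X;Y) = H(X) - H(X|Y)
I(X;Y) = 3.2814 - 0.1772 = 3.1042 bits


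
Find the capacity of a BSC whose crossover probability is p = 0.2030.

For BSC with error probability p:
C = 1 - H(p) where H(p) is binary entropy
H(0.2030) = -0.2030 × log₂(0.2030) - 0.7970 × log₂(0.7970)
H(p) = 0.7279
C = 1 - 0.7279 = 0.2721 bits/use


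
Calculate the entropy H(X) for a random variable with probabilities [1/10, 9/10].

H(X) = -Σ p(x) log₂ p(x)
  -1/10 × log₂(1/10) = 0.3322
  -9/10 × log₂(9/10) = 0.1368
H(X) = 0.4690 bits


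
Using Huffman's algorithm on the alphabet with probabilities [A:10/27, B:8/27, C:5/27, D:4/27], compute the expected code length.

Huffman tree construction:
Combine smallest probabilities repeatedly
Resulting codes:
  A: 0 (length 1)
  B: 10 (length 2)
  C: 111 (length 3)
  D: 110 (length 3)
Average length = Σ p(s) × length(s) = 1.9630 bits


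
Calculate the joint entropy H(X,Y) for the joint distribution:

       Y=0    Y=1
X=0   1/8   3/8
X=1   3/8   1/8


H(X,Y) = -Σ p(x,y) log₂ p(x,y)
  p(0,0)=1/8: -0.1250 × log₂(0.1250) = 0.3750
  p(0,1)=3/8: -0.3750 × log₂(0.3750) = 0.5306
  p(1,0)=3/8: -0.3750 × log₂(0.3750) = 0.5306
  p(1,1)=1/8: -0.1250 × log₂(0.1250) = 0.3750
H(X,Y) = 1.8113 bits


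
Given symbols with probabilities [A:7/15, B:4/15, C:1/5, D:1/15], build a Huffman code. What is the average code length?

Huffman tree construction:
Combine smallest probabilities repeatedly
Resulting codes:
  A: 0 (length 1)
  B: 10 (length 2)
  C: 111 (length 3)
  D: 110 (length 3)
Average length = Σ p(s) × length(s) = 1.8000 bits


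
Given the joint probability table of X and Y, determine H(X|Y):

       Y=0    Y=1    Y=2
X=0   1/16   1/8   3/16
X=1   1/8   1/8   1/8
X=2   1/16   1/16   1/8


H(X|Y) = Σ_y p(y) H(X|Y=y)
  p(Y=0) = 1/4, H(X|Y=0) = 1.5000
  p(Y=1) = 5/16, H(X|Y=1) = 1.5219
  p(Y=2) = 7/16, H(X|Y=2) = 1.5567
H(X|Y) = 0.2500×1.5000 + 0.3125×1.5219 + 0.4375×1.5567 = 1.5316 bits


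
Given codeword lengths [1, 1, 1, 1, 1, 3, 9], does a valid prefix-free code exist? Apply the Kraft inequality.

Kraft inequality: Σ 2^(-l_i) ≤ 1 for prefix-free code
Calculating: 2^(-1) + 2^(-1) + 2^(-1) + 2^(-1) + 2^(-1) + 2^(-3) + 2^(-9)
= 0.5 + 0.5 + 0.5 + 0.5 + 0.5 + 0.125 + 0.001953125
= 2.6270
Since 2.6270 > 1, prefix-free code does not exist


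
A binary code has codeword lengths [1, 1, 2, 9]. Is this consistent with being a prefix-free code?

Kraft inequality: Σ 2^(-l_i) ≤ 1 for prefix-free code
Calculating: 2^(-1) + 2^(-1) + 2^(-2) + 2^(-9)
= 0.5 + 0.5 + 0.25 + 0.001953125
= 1.2520
Since 1.2520 > 1, prefix-free code does not exist


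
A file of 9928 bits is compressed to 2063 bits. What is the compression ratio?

Compression ratio = Original / Compressed
= 9928 / 2063 = 4.81:1


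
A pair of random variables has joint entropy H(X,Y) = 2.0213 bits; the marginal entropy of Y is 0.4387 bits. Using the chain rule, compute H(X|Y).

Chain rule: H(X,Y) = H(X|Y) + H(Y)
H(X|Y) = H(X,Y) - H(Y) = 2.0213 - 0.4387 = 1.5826 bits


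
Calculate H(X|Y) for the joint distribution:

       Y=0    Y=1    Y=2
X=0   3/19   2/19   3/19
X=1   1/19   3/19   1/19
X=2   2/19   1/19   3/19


H(X|Y) = Σ_y p(y) H(X|Y=y)
  p(Y=0) = 6/19, H(X|Y=0) = 1.4591
  p(Y=1) = 6/19, H(X|Y=1) = 1.4591
  p(Y=2) = 7/19, H(X|Y=2) = 1.4488
H(X|Y) = 0.3158×1.4591 + 0.3158×1.4591 + 0.3684×1.4488 = 1.4553 bits


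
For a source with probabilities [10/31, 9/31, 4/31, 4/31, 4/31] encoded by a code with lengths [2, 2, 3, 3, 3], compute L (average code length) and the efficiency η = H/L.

Average length L = Σ p_i × l_i = 2.3871 bits
Entropy H = 2.1881 bits
Efficiency η = H/L × 100% = 91.66%


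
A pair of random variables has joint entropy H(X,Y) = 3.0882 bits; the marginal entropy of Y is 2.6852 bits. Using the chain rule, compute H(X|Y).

Chain rule: H(X,Y) = H(X|Y) + H(Y)
H(X|Y) = H(X,Y) - H(Y) = 3.0882 - 2.6852 = 0.403 bits


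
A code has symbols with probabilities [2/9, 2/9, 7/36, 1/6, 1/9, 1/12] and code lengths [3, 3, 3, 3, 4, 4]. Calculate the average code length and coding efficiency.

Average length L = Σ p_i × l_i = 3.1944 bits
Entropy H = 2.5056 bits
Efficiency η = H/L × 100% = 78.44%


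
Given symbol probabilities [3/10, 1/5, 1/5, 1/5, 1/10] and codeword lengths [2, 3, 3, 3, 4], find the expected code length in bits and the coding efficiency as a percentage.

Average length L = Σ p_i × l_i = 2.8000 bits
Entropy H = 2.2464 bits
Efficiency η = H/L × 100% = 80.23%


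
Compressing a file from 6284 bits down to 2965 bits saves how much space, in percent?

Space savings = (1 - Compressed/Original) × 100%
= (1 - 2965/6284) × 100%
= 52.82%


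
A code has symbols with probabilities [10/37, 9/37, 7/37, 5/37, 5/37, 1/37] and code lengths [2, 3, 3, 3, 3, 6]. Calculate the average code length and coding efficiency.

Average length L = Σ p_i × l_i = 2.8108 bits
Entropy H = 2.3819 bits
Efficiency η = H/L × 100% = 84.74%


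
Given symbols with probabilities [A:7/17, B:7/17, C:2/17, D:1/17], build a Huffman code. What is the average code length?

Huffman tree construction:
Combine smallest probabilities repeatedly
Resulting codes:
  A: 11 (length 2)
  B: 0 (length 1)
  C: 101 (length 3)
  D: 100 (length 3)
Average length = Σ p(s) × length(s) = 1.7647 bits


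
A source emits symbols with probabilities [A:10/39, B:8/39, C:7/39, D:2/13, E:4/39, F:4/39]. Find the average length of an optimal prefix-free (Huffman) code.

Huffman tree construction:
Combine smallest probabilities repeatedly
Resulting codes:
  A: 10 (length 2)
  B: 00 (length 2)
  C: 111 (length 3)
  D: 110 (length 3)
  E: 010 (length 3)
  F: 011 (length 3)
Average length = Σ p(s) × length(s) = 2.5385 bits


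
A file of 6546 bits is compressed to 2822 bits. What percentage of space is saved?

Space savings = (1 - Compressed/Original) × 100%
= (1 - 2822/6546) × 100%
= 56.89%


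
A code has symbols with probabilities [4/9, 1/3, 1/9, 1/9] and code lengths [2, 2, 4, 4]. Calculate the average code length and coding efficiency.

Average length L = Σ p_i × l_i = 2.4444 bits
Entropy H = 1.7527 bits
Efficiency η = H/L × 100% = 71.70%


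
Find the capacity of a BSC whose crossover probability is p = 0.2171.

For BSC with error probability p:
C = 1 - H(p) where H(p) is binary entropy
H(0.2171) = -0.2171 × log₂(0.2171) - 0.7829 × log₂(0.7829)
H(p) = 0.7548
C = 1 - 0.7548 = 0.2452 bits/use


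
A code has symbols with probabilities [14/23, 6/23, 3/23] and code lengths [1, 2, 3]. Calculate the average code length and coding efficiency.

Average length L = Σ p_i × l_i = 1.5217 bits
Entropy H = 1.3250 bits
Efficiency η = H/L × 100% = 87.07%


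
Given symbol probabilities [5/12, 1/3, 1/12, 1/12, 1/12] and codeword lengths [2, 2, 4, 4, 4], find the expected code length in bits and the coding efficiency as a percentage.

Average length L = Σ p_i × l_i = 2.5000 bits
Entropy H = 1.9508 bits
Efficiency η = H/L × 100% = 78.03%


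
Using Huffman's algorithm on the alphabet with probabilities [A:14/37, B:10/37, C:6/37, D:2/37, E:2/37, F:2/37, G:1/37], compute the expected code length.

Huffman tree construction:
Combine smallest probabilities repeatedly
Resulting codes:
  A: 0 (length 1)
  B: 10 (length 2)
  C: 110 (length 3)
  D: 11101 (length 5)
  E: 11110 (length 5)
  F: 11111 (length 5)
  G: 11100 (length 5)
Average length = Σ p(s) × length(s) = 2.3514 bits


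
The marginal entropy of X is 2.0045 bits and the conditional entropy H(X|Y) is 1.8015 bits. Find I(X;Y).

I(X;Y) = H(X) - H(X|Y)
I(X;Y) = 2.0045 - 1.8015 = 0.203 bits


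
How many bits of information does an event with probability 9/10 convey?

Information content I(x) = -log₂(p(x))
I = -log₂(9/10) = -log₂(0.9000)
I = 0.1520 bits


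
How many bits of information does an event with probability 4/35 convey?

Information content I(x) = -log₂(p(x))
I = -log₂(4/35) = -log₂(0.1143)
I = 3.1293 bits


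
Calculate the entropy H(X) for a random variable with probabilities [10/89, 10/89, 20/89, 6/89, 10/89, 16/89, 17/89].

H(X) = -Σ p(x) log₂ p(x)
  -10/89 × log₂(10/89) = 0.3544
  -10/89 × log₂(10/89) = 0.3544
  -20/89 × log₂(20/89) = 0.4840
  -6/89 × log₂(6/89) = 0.2623
  -10/89 × log₂(10/89) = 0.3544
  -16/89 × log₂(16/89) = 0.4451
  -17/89 × log₂(17/89) = 0.4562
H(X) = 2.7106 bits


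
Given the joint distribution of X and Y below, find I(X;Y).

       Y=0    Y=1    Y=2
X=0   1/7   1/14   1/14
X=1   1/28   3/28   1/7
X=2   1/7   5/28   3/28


H(X) = 1.5567, H(Y) = 1.5831, H(X,Y) = 3.0531
I(X;Y) = H(X) + H(Y) - H(X,Y) = 0.0867 bits


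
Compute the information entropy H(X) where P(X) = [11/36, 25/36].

H(X) = -Σ p(x) log₂ p(x)
  -11/36 × log₂(11/36) = 0.5227
  -25/36 × log₂(25/36) = 0.3653
H(X) = 0.8880 bits


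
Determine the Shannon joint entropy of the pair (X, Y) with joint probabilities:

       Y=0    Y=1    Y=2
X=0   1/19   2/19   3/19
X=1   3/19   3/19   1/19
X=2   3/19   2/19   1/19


H(X,Y) = -Σ p(x,y) log₂ p(x,y)
  p(0,0)=1/19: -0.0526 × log₂(0.0526) = 0.2236
  p(0,1)=2/19: -0.1053 × log₂(0.1053) = 0.3419
  p(0,2)=3/19: -0.1579 × log₂(0.1579) = 0.4205
  p(1,0)=3/19: -0.1579 × log₂(0.1579) = 0.4205
  p(1,1)=3/19: -0.1579 × log₂(0.1579) = 0.4205
  p(1,2)=1/19: -0.0526 × log₂(0.0526) = 0.2236
  p(2,0)=3/19: -0.1579 × log₂(0.1579) = 0.4205
  p(2,1)=2/19: -0.1053 × log₂(0.1053) = 0.3419
  p(2,2)=1/19: -0.0526 × log₂(0.0526) = 0.2236
H(X,Y) = 3.0364 bits


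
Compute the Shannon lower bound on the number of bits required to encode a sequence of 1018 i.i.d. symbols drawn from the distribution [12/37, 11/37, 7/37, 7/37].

Entropy H = 1.9560 bits/symbol
Minimum bits = H × n = 1.9560 × 1018
= 1991.25 bits


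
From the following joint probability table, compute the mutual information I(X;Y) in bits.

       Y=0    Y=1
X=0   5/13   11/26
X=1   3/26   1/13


H(X) = 0.7063, H(Y) = 1.0000, H(X,Y) = 1.6994
I(X;Y) = H(X) + H(Y) - H(X,Y) = 0.0069 bits


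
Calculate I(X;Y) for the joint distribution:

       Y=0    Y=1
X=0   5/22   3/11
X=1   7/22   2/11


H(X) = 1.0000, H(Y) = 0.9940, H(X,Y) = 1.9698
I(X;Y) = H(X) + H(Y) - H(X,Y) = 0.0242 bits


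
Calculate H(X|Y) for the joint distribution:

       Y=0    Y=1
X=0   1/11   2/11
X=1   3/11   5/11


H(X|Y) = Σ_y p(y) H(X|Y=y)
  p(Y=0) = 4/11, H(X|Y=0) = 0.8113
  p(Y=1) = 7/11, H(X|Y=1) = 0.8631
H(X|Y) = 0.3636×0.8113 + 0.6364×0.8631 = 0.8443 bits


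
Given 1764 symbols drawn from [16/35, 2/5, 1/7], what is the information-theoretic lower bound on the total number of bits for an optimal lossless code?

Entropy H = 1.4461 bits/symbol
Minimum bits = H × n = 1.4461 × 1764
= 2550.86 bits


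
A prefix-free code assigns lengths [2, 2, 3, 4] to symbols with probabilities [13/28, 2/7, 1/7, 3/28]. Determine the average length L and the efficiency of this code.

Average length L = Σ p_i × l_i = 2.3571 bits
Entropy H = 1.7766 bits
Efficiency η = H/L × 100% = 75.37%


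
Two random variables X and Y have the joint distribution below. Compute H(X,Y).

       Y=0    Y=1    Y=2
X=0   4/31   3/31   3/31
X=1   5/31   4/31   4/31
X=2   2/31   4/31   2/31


H(X,Y) = -Σ p(x,y) log₂ p(x,y)
  p(0,0)=4/31: -0.1290 × log₂(0.1290) = 0.3812
  p(0,1)=3/31: -0.0968 × log₂(0.0968) = 0.3261
  p(0,2)=3/31: -0.0968 × log₂(0.0968) = 0.3261
  p(1,0)=5/31: -0.1613 × log₂(0.1613) = 0.4246
  p(1,1)=4/31: -0.1290 × log₂(0.1290) = 0.3812
  p(1,2)=4/31: -0.1290 × log₂(0.1290) = 0.3812
  p(2,0)=2/31: -0.0645 × log₂(0.0645) = 0.2551
  p(2,1)=4/31: -0.1290 × log₂(0.1290) = 0.3812
  p(2,2)=2/31: -0.0645 × log₂(0.0645) = 0.2551
H(X,Y) = 3.1116 bits


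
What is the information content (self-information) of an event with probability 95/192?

Information content I(x) = -log₂(p(x))
I = -log₂(95/192) = -log₂(0.4948)
I = 1.0151 bits


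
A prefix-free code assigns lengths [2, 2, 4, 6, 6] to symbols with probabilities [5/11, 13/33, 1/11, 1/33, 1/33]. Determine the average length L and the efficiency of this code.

Average length L = Σ p_i × l_i = 2.4242 bits
Entropy H = 1.6667 bits
Efficiency η = H/L × 100% = 68.75%


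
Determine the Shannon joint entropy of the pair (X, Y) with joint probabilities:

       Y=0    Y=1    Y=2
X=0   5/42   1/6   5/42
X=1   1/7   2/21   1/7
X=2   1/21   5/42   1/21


H(X,Y) = -Σ p(x,y) log₂ p(x,y)
  p(0,0)=5/42: -0.1190 × log₂(0.1190) = 0.3655
  p(0,1)=1/6: -0.1667 × log₂(0.1667) = 0.4308
  p(0,2)=5/42: -0.1190 × log₂(0.1190) = 0.3655
  p(1,0)=1/7: -0.1429 × log₂(0.1429) = 0.4011
  p(1,1)=2/21: -0.0952 × log₂(0.0952) = 0.3231
  p(1,2)=1/7: -0.1429 × log₂(0.1429) = 0.4011
  p(2,0)=1/21: -0.0476 × log₂(0.0476) = 0.2092
  p(2,1)=5/42: -0.1190 × log₂(0.1190) = 0.3655
  p(2,2)=1/21: -0.0476 × log₂(0.0476) = 0.2092
H(X,Y) = 3.0709 bits


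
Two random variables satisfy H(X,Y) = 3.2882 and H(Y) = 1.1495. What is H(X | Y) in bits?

Chain rule: H(X,Y) = H(X|Y) + H(Y)
H(X|Y) = H(X,Y) - H(Y) = 3.2882 - 1.1495 = 2.1387 bits


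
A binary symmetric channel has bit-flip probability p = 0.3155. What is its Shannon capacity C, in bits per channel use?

For BSC with error probability p:
C = 1 - H(p) where H(p) is binary entropy
H(0.3155) = -0.3155 × log₂(0.3155) - 0.6845 × log₂(0.6845)
H(p) = 0.8994
C = 1 - 0.8994 = 0.1006 bits/use


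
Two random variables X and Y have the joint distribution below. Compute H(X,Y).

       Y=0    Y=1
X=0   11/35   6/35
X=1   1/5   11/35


H(X,Y) = -Σ p(x,y) log₂ p(x,y)
  p(0,0)=11/35: -0.3143 × log₂(0.3143) = 0.5248
  p(0,1)=6/35: -0.1714 × log₂(0.1714) = 0.4362
  p(1,0)=1/5: -0.2000 × log₂(0.2000) = 0.4644
  p(1,1)=11/35: -0.3143 × log₂(0.3143) = 0.5248
H(X,Y) = 1.9502 bits


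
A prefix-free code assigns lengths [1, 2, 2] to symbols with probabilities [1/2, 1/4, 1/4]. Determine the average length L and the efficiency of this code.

Average length L = Σ p_i × l_i = 1.5000 bits
Entropy H = 1.5000 bits
Efficiency η = H/L × 100% = 100.00%


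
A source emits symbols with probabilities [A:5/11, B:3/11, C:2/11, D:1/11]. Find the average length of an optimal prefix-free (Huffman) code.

Huffman tree construction:
Combine smallest probabilities repeatedly
Resulting codes:
  A: 0 (length 1)
  B: 10 (length 2)
  C: 111 (length 3)
  D: 110 (length 3)
Average length = Σ p(s) × length(s) = 1.8182 bits


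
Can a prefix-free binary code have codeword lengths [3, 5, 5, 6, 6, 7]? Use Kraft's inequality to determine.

Kraft inequality: Σ 2^(-l_i) ≤ 1 for prefix-free code
Calculating: 2^(-3) + 2^(-5) + 2^(-5) + 2^(-6) + 2^(-6) + 2^(-7)
= 0.125 + 0.03125 + 0.03125 + 0.015625 + 0.015625 + 0.0078125
= 0.2266
Since 0.2266 ≤ 1, prefix-free code exists


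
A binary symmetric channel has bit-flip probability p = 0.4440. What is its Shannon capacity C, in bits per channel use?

For BSC with error probability p:
C = 1 - H(p) where H(p) is binary entropy
H(0.4440) = -0.4440 × log₂(0.4440) - 0.5560 × log₂(0.5560)
H(p) = 0.9909
C = 1 - 0.9909 = 0.0091 bits/use


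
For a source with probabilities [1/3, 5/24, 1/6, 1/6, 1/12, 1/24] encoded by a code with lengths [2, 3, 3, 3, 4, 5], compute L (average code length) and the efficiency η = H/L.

Average length L = Σ p_i × l_i = 2.8333 bits
Entropy H = 2.3512 bits
Efficiency η = H/L × 100% = 82.98%


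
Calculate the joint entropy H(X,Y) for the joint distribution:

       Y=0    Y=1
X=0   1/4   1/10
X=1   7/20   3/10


H(X,Y) = -Σ p(x,y) log₂ p(x,y)
  p(0,0)=1/4: -0.2500 × log₂(0.2500) = 0.5000
  p(0,1)=1/10: -0.1000 × log₂(0.1000) = 0.3322
  p(1,0)=7/20: -0.3500 × log₂(0.3500) = 0.5301
  p(1,1)=3/10: -0.3000 × log₂(0.3000) = 0.5211
H(X,Y) = 1.8834 bits


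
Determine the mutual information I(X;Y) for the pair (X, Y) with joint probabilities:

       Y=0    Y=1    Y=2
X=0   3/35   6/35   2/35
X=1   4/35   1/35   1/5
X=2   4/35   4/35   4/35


H(X) = 1.5838, H(Y) = 1.5803, H(X,Y) = 3.0174
I(X;Y) = H(X) + H(Y) - H(X,Y) = 0.1467 bits


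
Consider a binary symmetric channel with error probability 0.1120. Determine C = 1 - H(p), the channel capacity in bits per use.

For BSC with error probability p:
C = 1 - H(p) where H(p) is binary entropy
H(0.1120) = -0.1120 × log₂(0.1120) - 0.8880 × log₂(0.8880)
H(p) = 0.5059
C = 1 - 0.5059 = 0.4941 bits/use


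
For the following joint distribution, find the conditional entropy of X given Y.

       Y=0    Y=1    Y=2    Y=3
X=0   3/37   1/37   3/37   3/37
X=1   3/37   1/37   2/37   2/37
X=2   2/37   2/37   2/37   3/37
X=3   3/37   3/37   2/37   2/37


H(X|Y) = Σ_y p(y) H(X|Y=y)
  p(Y=0) = 11/37, H(X|Y=0) = 1.9808
  p(Y=1) = 7/37, H(X|Y=1) = 1.8424
  p(Y=2) = 9/37, H(X|Y=2) = 1.9749
  p(Y=3) = 10/37, H(X|Y=3) = 1.9710
H(X|Y) = 0.2973×1.9808 + 0.1892×1.8424 + 0.2432×1.9749 + 0.2703×1.9710 = 1.9505 bits


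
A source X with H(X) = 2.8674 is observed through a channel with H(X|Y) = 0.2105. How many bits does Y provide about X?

I(X;Y) = H(X) - H(X|Y)
I(X;Y) = 2.8674 - 0.2105 = 2.6569 bits


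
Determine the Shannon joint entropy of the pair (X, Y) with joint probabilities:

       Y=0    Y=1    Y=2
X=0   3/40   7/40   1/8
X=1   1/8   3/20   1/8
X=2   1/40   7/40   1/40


H(X,Y) = -Σ p(x,y) log₂ p(x,y)
  p(0,0)=3/40: -0.0750 × log₂(0.0750) = 0.2803
  p(0,1)=7/40: -0.1750 × log₂(0.1750) = 0.4401
  p(0,2)=1/8: -0.1250 × log₂(0.1250) = 0.3750
  p(1,0)=1/8: -0.1250 × log₂(0.1250) = 0.3750
  p(1,1)=3/20: -0.1500 × log₂(0.1500) = 0.4105
  p(1,2)=1/8: -0.1250 × log₂(0.1250) = 0.3750
  p(2,0)=1/40: -0.0250 × log₂(0.0250) = 0.1330
  p(2,1)=7/40: -0.1750 × log₂(0.1750) = 0.4401
  p(2,2)=1/40: -0.0250 × log₂(0.0250) = 0.1330
H(X,Y) = 2.9620 bits


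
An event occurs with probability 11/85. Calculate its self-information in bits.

Information content I(x) = -log₂(p(x))
I = -log₂(11/85) = -log₂(0.1294)
I = 2.9500 bits


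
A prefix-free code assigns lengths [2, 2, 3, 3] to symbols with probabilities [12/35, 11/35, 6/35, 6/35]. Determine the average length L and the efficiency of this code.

Average length L = Σ p_i × l_i = 2.3429 bits
Entropy H = 1.9266 bits
Efficiency η = H/L × 100% = 82.23%


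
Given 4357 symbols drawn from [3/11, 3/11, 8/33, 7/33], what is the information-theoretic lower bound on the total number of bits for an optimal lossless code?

Entropy H = 1.9926 bits/symbol
Minimum bits = H × n = 1.9926 × 4357
= 8681.64 bits


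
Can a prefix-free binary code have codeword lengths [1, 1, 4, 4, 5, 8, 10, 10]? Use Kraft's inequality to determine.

Kraft inequality: Σ 2^(-l_i) ≤ 1 for prefix-free code
Calculating: 2^(-1) + 2^(-1) + 2^(-4) + 2^(-4) + 2^(-5) + 2^(-8) + 2^(-10) + 2^(-10)
= 0.5 + 0.5 + 0.0625 + 0.0625 + 0.03125 + 0.00390625 + 0.0009765625 + 0.0009765625
= 1.1621
Since 1.1621 > 1, prefix-free code does not exist


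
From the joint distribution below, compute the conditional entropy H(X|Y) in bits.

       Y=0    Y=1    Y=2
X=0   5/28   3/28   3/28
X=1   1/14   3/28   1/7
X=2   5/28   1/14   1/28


H(X|Y) = Σ_y p(y) H(X|Y=y)
  p(Y=0) = 3/7, H(X|Y=0) = 1.4834
  p(Y=1) = 2/7, H(X|Y=1) = 1.5613
  p(Y=2) = 2/7, H(X|Y=2) = 1.4056
H(X|Y) = 0.4286×1.4834 + 0.2857×1.5613 + 0.2857×1.4056 = 1.4834 bits


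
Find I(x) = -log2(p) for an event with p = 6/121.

Information content I(x) = -log₂(p(x))
I = -log₂(6/121) = -log₂(0.0496)
I = 4.3339 bits


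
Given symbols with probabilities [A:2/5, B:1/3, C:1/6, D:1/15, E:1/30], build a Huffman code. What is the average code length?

Huffman tree construction:
Combine smallest probabilities repeatedly
Resulting codes:
  A: 0 (length 1)
  B: 11 (length 2)
  C: 101 (length 3)
  D: 1001 (length 4)
  E: 1000 (length 4)
Average length = Σ p(s) × length(s) = 1.9667 bits


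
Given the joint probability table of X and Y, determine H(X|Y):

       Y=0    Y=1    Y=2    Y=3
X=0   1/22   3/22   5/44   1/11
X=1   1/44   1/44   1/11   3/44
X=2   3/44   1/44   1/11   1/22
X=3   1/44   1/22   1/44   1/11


H(X|Y) = Σ_y p(y) H(X|Y=y)
  p(Y=0) = 7/44, H(X|Y=0) = 1.8424
  p(Y=1) = 5/22, H(X|Y=1) = 1.5710
  p(Y=2) = 7/22, H(X|Y=2) = 1.8352
  p(Y=3) = 13/44, H(X|Y=3) = 1.9501
H(X|Y) = 0.1591×1.8424 + 0.2273×1.5710 + 0.3182×1.8352 + 0.2955×1.9501 = 1.8102 bits


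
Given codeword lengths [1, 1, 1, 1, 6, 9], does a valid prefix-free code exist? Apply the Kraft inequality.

Kraft inequality: Σ 2^(-l_i) ≤ 1 for prefix-free code
Calculating: 2^(-1) + 2^(-1) + 2^(-1) + 2^(-1) + 2^(-6) + 2^(-9)
= 0.5 + 0.5 + 0.5 + 0.5 + 0.015625 + 0.001953125
= 2.0176
Since 2.0176 > 1, prefix-free code does not exist


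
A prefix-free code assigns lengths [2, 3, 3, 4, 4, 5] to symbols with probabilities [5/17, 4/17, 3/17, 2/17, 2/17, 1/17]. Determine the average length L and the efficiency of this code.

Average length L = Σ p_i × l_i = 3.0588 bits
Entropy H = 2.4190 bits
Efficiency η = H/L × 100% = 79.08%


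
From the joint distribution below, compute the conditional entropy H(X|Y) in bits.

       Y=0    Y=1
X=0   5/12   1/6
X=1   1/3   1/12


H(X|Y) = Σ_y p(y) H(X|Y=y)
  p(Y=0) = 3/4, H(X|Y=0) = 0.9911
  p(Y=1) = 1/4, H(X|Y=1) = 0.9183
H(X|Y) = 0.7500×0.9911 + 0.2500×0.9183 = 0.9729 bits


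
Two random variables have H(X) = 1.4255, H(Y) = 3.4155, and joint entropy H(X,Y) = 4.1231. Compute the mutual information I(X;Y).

I(X;Y) = H(X) + H(Y) - H(X,Y)
I(X;Y) = 1.4255 + 3.4155 - 4.1231 = 0.7179 bits


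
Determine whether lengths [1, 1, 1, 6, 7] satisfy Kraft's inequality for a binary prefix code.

Kraft inequality: Σ 2^(-l_i) ≤ 1 for prefix-free code
Calculating: 2^(-1) + 2^(-1) + 2^(-1) + 2^(-6) + 2^(-7)
= 0.5 + 0.5 + 0.5 + 0.015625 + 0.0078125
= 1.5234
Since 1.5234 > 1, prefix-free code does not exist


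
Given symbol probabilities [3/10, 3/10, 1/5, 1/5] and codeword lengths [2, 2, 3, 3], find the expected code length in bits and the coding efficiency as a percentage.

Average length L = Σ p_i × l_i = 2.4000 bits
Entropy H = 1.9710 bits
Efficiency η = H/L × 100% = 82.12%


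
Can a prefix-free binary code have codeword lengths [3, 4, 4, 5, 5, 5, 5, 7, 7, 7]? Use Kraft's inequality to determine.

Kraft inequality: Σ 2^(-l_i) ≤ 1 for prefix-free code
Calculating: 2^(-3) + 2^(-4) + 2^(-4) + 2^(-5) + 2^(-5) + 2^(-5) + 2^(-5) + 2^(-7) + 2^(-7) + 2^(-7)
= 0.125 + 0.0625 + 0.0625 + 0.03125 + 0.03125 + 0.03125 + 0.03125 + 0.0078125 + 0.0078125 + 0.0078125
= 0.3984
Since 0.3984 ≤ 1, prefix-free code exists


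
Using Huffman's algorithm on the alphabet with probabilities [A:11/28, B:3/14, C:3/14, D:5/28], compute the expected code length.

Huffman tree construction:
Combine smallest probabilities repeatedly
Resulting codes:
  A: 11 (length 2)
  B: 01 (length 2)
  C: 10 (length 2)
  D: 00 (length 2)
Average length = Σ p(s) × length(s) = 2.0000 bits


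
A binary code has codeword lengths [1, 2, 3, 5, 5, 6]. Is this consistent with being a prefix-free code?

Kraft inequality: Σ 2^(-l_i) ≤ 1 for prefix-free code
Calculating: 2^(-1) + 2^(-2) + 2^(-3) + 2^(-5) + 2^(-5) + 2^(-6)
= 0.5 + 0.25 + 0.125 + 0.03125 + 0.03125 + 0.015625
= 0.9531
Since 0.9531 ≤ 1, prefix-free code exists


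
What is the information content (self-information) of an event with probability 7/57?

Information content I(x) = -log₂(p(x))
I = -log₂(7/57) = -log₂(0.1228)
I = 3.0255 bits


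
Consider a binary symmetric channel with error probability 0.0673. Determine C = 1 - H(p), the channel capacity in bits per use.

For BSC with error probability p:
C = 1 - H(p) where H(p) is binary entropy
H(0.0673) = -0.0673 × log₂(0.0673) - 0.9327 × log₂(0.9327)
H(p) = 0.3558
C = 1 - 0.3558 = 0.6442 bits/use


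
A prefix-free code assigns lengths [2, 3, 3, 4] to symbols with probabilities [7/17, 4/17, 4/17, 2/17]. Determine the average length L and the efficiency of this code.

Average length L = Σ p_i × l_i = 2.7059 bits
Entropy H = 1.8727 bits
Efficiency η = H/L × 100% = 69.21%


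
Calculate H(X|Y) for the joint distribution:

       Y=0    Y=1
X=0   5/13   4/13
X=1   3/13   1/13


H(X|Y) = Σ_y p(y) H(X|Y=y)
  p(Y=0) = 8/13, H(X|Y=0) = 0.9544
  p(Y=1) = 5/13, H(X|Y=1) = 0.7219
H(X|Y) = 0.6154×0.9544 + 0.3846×0.7219 = 0.8650 bits


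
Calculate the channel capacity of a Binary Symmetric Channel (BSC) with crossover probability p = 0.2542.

For BSC with error probability p:
C = 1 - H(p) where H(p) is binary entropy
H(0.2542) = -0.2542 × log₂(0.2542) - 0.7458 × log₂(0.7458)
H(p) = 0.8179
C = 1 - 0.8179 = 0.1821 bits/use


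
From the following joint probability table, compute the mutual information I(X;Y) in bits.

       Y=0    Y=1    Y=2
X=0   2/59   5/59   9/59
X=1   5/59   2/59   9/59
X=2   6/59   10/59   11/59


H(X) = 1.5372, H(Y) = 1.5017, H(X,Y) = 2.9833
I(X;Y) = H(X) + H(Y) - H(X,Y) = 0.0556 bits


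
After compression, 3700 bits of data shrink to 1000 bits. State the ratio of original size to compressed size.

Compression ratio = Original / Compressed
= 3700 / 1000 = 3.70:1


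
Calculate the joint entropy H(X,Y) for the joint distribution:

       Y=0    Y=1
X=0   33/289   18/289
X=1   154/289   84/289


H(X,Y) = -Σ p(x,y) log₂ p(x,y)
  p(0,0)=33/289: -0.1142 × log₂(0.1142) = 0.3575
  p(0,1)=18/289: -0.0623 × log₂(0.0623) = 0.2494
  p(1,0)=154/289: -0.5329 × log₂(0.5329) = 0.4839
  p(1,1)=84/289: -0.2907 × log₂(0.2907) = 0.5181
H(X,Y) = 1.6090 bits


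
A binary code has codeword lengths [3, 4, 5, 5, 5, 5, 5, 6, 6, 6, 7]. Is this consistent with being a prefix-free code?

Kraft inequality: Σ 2^(-l_i) ≤ 1 for prefix-free code
Calculating: 2^(-3) + 2^(-4) + 2^(-5) + 2^(-5) + 2^(-5) + 2^(-5) + 2^(-5) + 2^(-6) + 2^(-6) + 2^(-6) + 2^(-7)
= 0.125 + 0.0625 + 0.03125 + 0.03125 + 0.03125 + 0.03125 + 0.03125 + 0.015625 + 0.015625 + 0.015625 + 0.0078125
= 0.3984
Since 0.3984 ≤ 1, prefix-free code exists


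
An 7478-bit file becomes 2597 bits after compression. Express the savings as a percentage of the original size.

Space savings = (1 - Compressed/Original) × 100%
= (1 - 2597/7478) × 100%
= 65.27%


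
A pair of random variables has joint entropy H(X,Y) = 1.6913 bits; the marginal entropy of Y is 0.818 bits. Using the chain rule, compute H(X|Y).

Chain rule: H(X,Y) = H(X|Y) + H(Y)
H(X|Y) = H(X,Y) - H(Y) = 1.6913 - 0.818 = 0.8733 bits


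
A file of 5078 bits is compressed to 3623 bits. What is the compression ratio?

Compression ratio = Original / Compressed
= 5078 / 3623 = 1.40:1


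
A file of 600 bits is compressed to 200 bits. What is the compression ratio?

Compression ratio = Original / Compressed
= 600 / 200 = 3.00:1


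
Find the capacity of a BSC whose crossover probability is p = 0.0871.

For BSC with error probability p:
C = 1 - H(p) where H(p) is binary entropy
H(0.0871) = -0.0871 × log₂(0.0871) - 0.9129 × log₂(0.9129)
H(p) = 0.4267
C = 1 - 0.4267 = 0.5733 bits/use


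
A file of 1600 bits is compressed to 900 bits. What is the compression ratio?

Compression ratio = Original / Compressed
= 1600 / 900 = 1.78:1


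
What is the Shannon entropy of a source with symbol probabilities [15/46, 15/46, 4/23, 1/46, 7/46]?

H(X) = -Σ p(x) log₂ p(x)
  -15/46 × log₂(15/46) = 0.5272
  -15/46 × log₂(15/46) = 0.5272
  -4/23 × log₂(4/23) = 0.4389
  -1/46 × log₂(1/46) = 0.1201
  -7/46 × log₂(7/46) = 0.4133
H(X) = 2.0266 bits


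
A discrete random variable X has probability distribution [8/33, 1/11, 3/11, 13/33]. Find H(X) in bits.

H(X) = -Σ p(x) log₂ p(x)
  -8/33 × log₂(8/33) = 0.4956
  -1/11 × log₂(1/11) = 0.3145
  -3/11 × log₂(3/11) = 0.5112
  -13/33 × log₂(13/33) = 0.5294
H(X) = 1.8508 bits


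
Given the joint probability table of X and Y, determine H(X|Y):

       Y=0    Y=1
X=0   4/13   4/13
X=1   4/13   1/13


H(X|Y) = Σ_y p(y) H(X|Y=y)
  p(Y=0) = 8/13, H(X|Y=0) = 1.0000
  p(Y=1) = 5/13, H(X|Y=1) = 0.7219
H(X|Y) = 0.6154×1.0000 + 0.3846×0.7219 = 0.8930 bits


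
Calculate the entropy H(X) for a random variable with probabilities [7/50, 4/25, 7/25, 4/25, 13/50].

H(X) = -Σ p(x) log₂ p(x)
  -7/50 × log₂(7/50) = 0.3971
  -4/25 × log₂(4/25) = 0.4230
  -7/25 × log₂(7/25) = 0.5142
  -4/25 × log₂(4/25) = 0.4230
  -13/50 × log₂(13/50) = 0.5053
H(X) = 2.2627 bits


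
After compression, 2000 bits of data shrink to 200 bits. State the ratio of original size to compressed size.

Compression ratio = Original / Compressed
= 2000 / 200 = 10.00:1


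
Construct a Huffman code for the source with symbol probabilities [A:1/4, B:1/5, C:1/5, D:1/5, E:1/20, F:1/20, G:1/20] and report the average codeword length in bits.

Huffman tree construction:
Combine smallest probabilities repeatedly
Resulting codes:
  A: 10 (length 2)
  B: 111 (length 3)
  C: 00 (length 2)
  D: 01 (length 2)
  E: 11010 (length 5)
  F: 11011 (length 5)
  G: 1100 (length 4)
Average length = Σ p(s) × length(s) = 2.6000 bits


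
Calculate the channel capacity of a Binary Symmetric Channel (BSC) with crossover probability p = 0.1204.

For BSC with error probability p:
C = 1 - H(p) where H(p) is binary entropy
H(0.1204) = -0.1204 × log₂(0.1204) - 0.8796 × log₂(0.8796)
H(p) = 0.5305
C = 1 - 0.5305 = 0.4695 bits/use


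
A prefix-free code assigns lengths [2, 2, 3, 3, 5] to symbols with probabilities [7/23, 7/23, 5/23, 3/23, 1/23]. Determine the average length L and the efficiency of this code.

Average length L = Σ p_i × l_i = 2.4783 bits
Entropy H = 2.1032 bits
Efficiency η = H/L × 100% = 84.87%


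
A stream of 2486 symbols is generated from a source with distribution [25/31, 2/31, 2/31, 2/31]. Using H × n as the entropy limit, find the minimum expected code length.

Entropy H = 1.0156 bits/symbol
Minimum bits = H × n = 1.0156 × 2486
= 2524.79 bits


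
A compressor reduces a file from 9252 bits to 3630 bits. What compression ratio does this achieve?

Compression ratio = Original / Compressed
= 9252 / 3630 = 2.55:1


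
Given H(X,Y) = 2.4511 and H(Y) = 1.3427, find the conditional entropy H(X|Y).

Chain rule: H(X,Y) = H(X|Y) + H(Y)
H(X|Y) = H(X,Y) - H(Y) = 2.4511 - 1.3427 = 1.1084 bits


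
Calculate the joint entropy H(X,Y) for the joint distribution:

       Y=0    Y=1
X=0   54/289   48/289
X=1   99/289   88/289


H(X,Y) = -Σ p(x,y) log₂ p(x,y)
  p(0,0)=54/289: -0.1869 × log₂(0.1869) = 0.4522
  p(0,1)=48/289: -0.1661 × log₂(0.1661) = 0.4302
  p(1,0)=99/289: -0.3426 × log₂(0.3426) = 0.5295
  p(1,1)=88/289: -0.3045 × log₂(0.3045) = 0.5224
H(X,Y) = 1.9342 bits


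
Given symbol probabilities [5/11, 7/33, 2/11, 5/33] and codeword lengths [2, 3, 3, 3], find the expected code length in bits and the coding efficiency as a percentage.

Average length L = Σ p_i × l_i = 2.5455 bits
Entropy H = 1.8512 bits
Efficiency η = H/L × 100% = 72.73%


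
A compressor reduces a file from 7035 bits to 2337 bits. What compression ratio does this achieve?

Compression ratio = Original / Compressed
= 7035 / 2337 = 3.01:1


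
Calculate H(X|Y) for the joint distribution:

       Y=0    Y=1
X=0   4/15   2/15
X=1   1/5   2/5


H(X|Y) = Σ_y p(y) H(X|Y=y)
  p(Y=0) = 7/15, H(X|Y=0) = 0.9852
  p(Y=1) = 8/15, H(X|Y=1) = 0.8113
H(X|Y) = 0.4667×0.9852 + 0.5333×0.8113 = 0.8925 bits


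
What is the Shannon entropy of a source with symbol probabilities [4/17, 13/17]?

H(X) = -Σ p(x) log₂ p(x)
  -4/17 × log₂(4/17) = 0.4912
  -13/17 × log₂(13/17) = 0.2960
H(X) = 0.7871 bits


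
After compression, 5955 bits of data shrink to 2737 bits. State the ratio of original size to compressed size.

Compression ratio = Original / Compressed
= 5955 / 2737 = 2.18:1


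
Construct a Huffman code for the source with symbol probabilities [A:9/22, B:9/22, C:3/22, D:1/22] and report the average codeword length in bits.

Huffman tree construction:
Combine smallest probabilities repeatedly
Resulting codes:
  A: 11 (length 2)
  B: 0 (length 1)
  C: 101 (length 3)
  D: 100 (length 3)
Average length = Σ p(s) × length(s) = 1.7727 bits


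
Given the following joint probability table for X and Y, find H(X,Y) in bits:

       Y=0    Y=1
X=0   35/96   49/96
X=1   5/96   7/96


H(X,Y) = -Σ p(x,y) log₂ p(x,y)
  p(0,0)=35/96: -0.3646 × log₂(0.3646) = 0.5307
  p(0,1)=49/96: -0.5104 × log₂(0.5104) = 0.4952
  p(1,0)=5/96: -0.0521 × log₂(0.0521) = 0.2220
  p(1,1)=7/96: -0.0729 × log₂(0.0729) = 0.2755
H(X,Y) = 1.5234 bits


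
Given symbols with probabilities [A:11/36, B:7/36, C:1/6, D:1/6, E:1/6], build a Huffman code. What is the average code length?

Huffman tree construction:
Combine smallest probabilities repeatedly
Resulting codes:
  A: 10 (length 2)
  B: 01 (length 2)
  C: 110 (length 3)
  D: 111 (length 3)
  E: 00 (length 2)
Average length = Σ p(s) × length(s) = 2.3333 bits


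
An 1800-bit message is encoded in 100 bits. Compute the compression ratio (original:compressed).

Compression ratio = Original / Compressed
= 1800 / 100 = 18.00:1


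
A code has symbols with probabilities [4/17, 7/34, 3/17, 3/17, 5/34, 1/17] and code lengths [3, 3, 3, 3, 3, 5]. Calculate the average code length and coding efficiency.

Average length L = Σ p_i × l_i = 3.1176 bits
Entropy H = 2.4910 bits
Efficiency η = H/L × 100% = 79.90%


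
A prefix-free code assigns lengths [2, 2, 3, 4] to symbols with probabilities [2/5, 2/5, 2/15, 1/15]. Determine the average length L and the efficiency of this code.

Average length L = Σ p_i × l_i = 2.2667 bits
Entropy H = 1.7056 bits
Efficiency η = H/L × 100% = 75.25%


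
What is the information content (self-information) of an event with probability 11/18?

Information content I(x) = -log₂(p(x))
I = -log₂(11/18) = -log₂(0.6111)
I = 0.7105 bits


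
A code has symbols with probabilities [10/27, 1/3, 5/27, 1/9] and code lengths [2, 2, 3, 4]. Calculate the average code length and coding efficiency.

Average length L = Σ p_i × l_i = 2.4074 bits
Entropy H = 1.8618 bits
Efficiency η = H/L × 100% = 77.34%


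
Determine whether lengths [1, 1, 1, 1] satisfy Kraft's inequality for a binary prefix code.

Kraft inequality: Σ 2^(-l_i) ≤ 1 for prefix-free code
Calculating: 2^(-1) + 2^(-1) + 2^(-1) + 2^(-1)
= 0.5 + 0.5 + 0.5 + 0.5
= 2.0000
Since 2.0000 > 1, prefix-free code does not exist


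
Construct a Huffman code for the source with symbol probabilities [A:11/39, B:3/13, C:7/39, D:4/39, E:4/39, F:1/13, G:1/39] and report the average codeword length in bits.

Huffman tree construction:
Combine smallest probabilities repeatedly
Resulting codes:
  A: 10 (length 2)
  B: 01 (length 2)
  C: 111 (length 3)
  D: 000 (length 3)
  E: 001 (length 3)
  F: 1101 (length 4)
  G: 1100 (length 4)
Average length = Σ p(s) × length(s) = 2.5897 bits


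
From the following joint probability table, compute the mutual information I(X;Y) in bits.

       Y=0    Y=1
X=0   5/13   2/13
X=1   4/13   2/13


H(X) = 0.9957, H(Y) = 0.8905, H(X,Y) = 1.8843
I(X;Y) = H(X) + H(Y) - H(X,Y) = 0.0019 bits


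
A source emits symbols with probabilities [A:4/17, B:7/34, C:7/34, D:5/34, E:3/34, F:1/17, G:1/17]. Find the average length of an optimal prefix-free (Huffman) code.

Huffman tree construction:
Combine smallest probabilities repeatedly
Resulting codes:
  A: 10 (length 2)
  B: 111 (length 3)
  C: 00 (length 2)
  D: 110 (length 3)
  E: 010 (length 3)
  F: 0110 (length 4)
  G: 0111 (length 4)
Average length = Σ p(s) × length(s) = 2.6765 bits
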